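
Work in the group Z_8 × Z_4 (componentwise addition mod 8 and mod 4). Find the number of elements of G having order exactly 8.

16

An element (a,b) has order lcm(ord(a), ord(b)); count pairs with lcm equal to 8.
Enumerating gives 16 such elements.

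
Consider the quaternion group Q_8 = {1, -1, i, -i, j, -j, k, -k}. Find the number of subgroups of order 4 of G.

3

|G| = 8 and 4 | 8, so subgroups of order 4 are possible by Lagrange.
The subgroups of order 4 are: {1, -1, i, -i}; {1, -1, j, -j}; {1, -1, k, -k}.
So G has 3 subgroups of order 4.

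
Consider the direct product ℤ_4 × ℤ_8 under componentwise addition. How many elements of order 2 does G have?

An element (a,b) has order lcm(ord(a), ord(b)); count pairs with lcm equal to 2.
Enumerating gives 3 such elements.

3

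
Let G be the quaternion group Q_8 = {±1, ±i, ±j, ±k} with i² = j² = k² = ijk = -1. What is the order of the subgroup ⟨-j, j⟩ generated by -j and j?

|⟨-j⟩| = 4 and |⟨j⟩| = 4, so |H| is a multiple of lcm(4, 4) = 4 and divides |G| = 8.
Closing under the operation: H = {1, -1, j, -j}, so |H| = 4.

4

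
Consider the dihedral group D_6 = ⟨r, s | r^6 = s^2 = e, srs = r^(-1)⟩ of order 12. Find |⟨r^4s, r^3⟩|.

4

|⟨r^4s⟩| = 2 and |⟨r^3⟩| = 2, so |H| is a multiple of lcm(2, 2) = 2 and divides |G| = 12.
Closing under the operation: H = {e, r^3, rs, r^4s}, so |H| = 4.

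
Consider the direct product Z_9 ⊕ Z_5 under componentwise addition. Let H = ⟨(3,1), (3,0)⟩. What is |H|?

|⟨(3,1)⟩| = 15 and |⟨(3,0)⟩| = 3, so |H| is a multiple of lcm(15, 3) = 15 and divides |G| = 45.
Closing under the operation: H = {(0,0), (0,1), (0,2), (0,3), (0,4), (3,0), (3,1), (3,2), (3,3), (3,4), (6,0), (6,1), (6,2), (6,3), (6,4)}, so |H| = 15.

15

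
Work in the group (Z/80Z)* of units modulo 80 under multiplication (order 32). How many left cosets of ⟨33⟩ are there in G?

8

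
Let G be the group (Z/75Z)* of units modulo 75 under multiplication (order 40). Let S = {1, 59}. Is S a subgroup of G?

No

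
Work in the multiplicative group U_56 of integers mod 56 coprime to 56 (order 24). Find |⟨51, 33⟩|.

|⟨51⟩| = 6 and |⟨33⟩| = 6, so |H| is a multiple of lcm(6, 6) = 6 and divides |G| = 24.
Closing under the operation: H = {1, 3, 9, 11, 17, 19, 25, 27, 33, 41, 43, 51}, so |H| = 12.

12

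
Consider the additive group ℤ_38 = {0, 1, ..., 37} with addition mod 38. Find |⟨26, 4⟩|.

|⟨26⟩| = 19 and |⟨4⟩| = 19, so |H| is a multiple of lcm(19, 19) = 19 and divides |G| = 38.
Closing under the operation: H = {0, 2, 4, 6, 8, 10, 12, 14, 16, 18, 20, 22, 24, 26, 28, 30, 32, 34, 36}, so |H| = 19.

19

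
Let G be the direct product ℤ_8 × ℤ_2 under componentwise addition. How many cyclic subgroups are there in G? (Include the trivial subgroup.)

8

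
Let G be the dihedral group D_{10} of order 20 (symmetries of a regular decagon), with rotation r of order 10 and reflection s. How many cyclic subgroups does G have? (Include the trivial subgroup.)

Group the elements of G by the cyclic subgroup they generate; each cyclic subgroup of order d accounts for φ(d) elements.
Cyclic subgroups by order — order 1: 1; order 2: 11; order 5: 1; order 10: 1.
Total: 14.

14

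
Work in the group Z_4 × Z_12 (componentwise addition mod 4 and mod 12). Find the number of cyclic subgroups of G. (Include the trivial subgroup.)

20

Group the elements of G by the cyclic subgroup they generate; each cyclic subgroup of order d accounts for φ(d) elements.
Cyclic subgroups by order — order 1: 1; order 2: 3; order 3: 1; order 4: 6; order 6: 3; order 12: 6.
Total: 20.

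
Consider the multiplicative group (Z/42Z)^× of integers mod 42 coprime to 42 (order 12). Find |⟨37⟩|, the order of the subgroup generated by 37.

Compute successive powers of 37 mod 42: 37, 25, 1; 37^3 ≡ 1 (mod 42).
So |⟨37⟩| = 3.

3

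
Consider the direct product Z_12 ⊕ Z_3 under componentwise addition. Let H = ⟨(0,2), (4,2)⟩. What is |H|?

9

|⟨(0,2)⟩| = 3 and |⟨(4,2)⟩| = 3, so |H| is a multiple of lcm(3, 3) = 3 and divides |G| = 36.
Closing under the operation: H = {(0,0), (0,1), (0,2), (4,0), (4,1), (4,2), (8,0), (8,1), (8,2)}, so |H| = 9.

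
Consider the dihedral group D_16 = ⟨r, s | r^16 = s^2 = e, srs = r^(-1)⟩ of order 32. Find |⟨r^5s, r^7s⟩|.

|⟨r^5s⟩| = 2 and |⟨r^7s⟩| = 2, so |H| is a multiple of lcm(2, 2) = 2 and divides |G| = 32.
Closing under the operation: H = {e, r^2, r^4, r^6, r^8, r^10, r^12, r^14, rs, r^3s, r^5s, r^7s, r^9s, r^11s, r^13s, r^15s}, so |H| = 16.

16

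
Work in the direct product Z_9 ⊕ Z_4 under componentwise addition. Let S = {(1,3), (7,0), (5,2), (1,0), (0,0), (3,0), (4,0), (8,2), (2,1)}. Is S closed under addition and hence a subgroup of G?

No

(4,0) ∈ S but its inverse (5,0) ∉ S, so S is not a subgroup.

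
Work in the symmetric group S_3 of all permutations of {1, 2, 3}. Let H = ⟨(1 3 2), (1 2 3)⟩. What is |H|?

3

|⟨(1 3 2)⟩| = 3 and |⟨(1 2 3)⟩| = 3, so |H| is a multiple of lcm(3, 3) = 3 and divides |G| = 6.
Closing under the operation: H = {e, (1 2 3), (1 3 2)}, so |H| = 3.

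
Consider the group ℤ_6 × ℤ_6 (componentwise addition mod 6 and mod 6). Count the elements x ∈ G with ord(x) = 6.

24

An element (a,b) has order lcm(ord(a), ord(b)); count pairs with lcm equal to 6.
Enumerating gives 24 such elements.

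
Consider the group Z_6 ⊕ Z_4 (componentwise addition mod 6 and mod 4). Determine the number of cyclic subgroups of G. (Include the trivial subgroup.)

12

A cyclic subgroup of order d is generated by each of its φ(d) elements of order d, so the cyclic subgroups of order d number (#elements of order d)/φ(d).
Cyclic subgroups by order — order 1: 1; order 2: 3; order 3: 1; order 4: 2; order 6: 3; order 12: 2.
Total: 12.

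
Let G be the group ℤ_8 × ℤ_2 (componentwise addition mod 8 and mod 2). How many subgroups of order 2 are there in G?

3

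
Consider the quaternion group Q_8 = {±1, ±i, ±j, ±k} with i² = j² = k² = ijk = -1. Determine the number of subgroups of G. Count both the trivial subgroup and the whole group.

6

|G| = 8, so by Lagrange every subgroup order divides 8. Divisors: 1, 2, 4, 8.
Subgroups by order — order 1: 1; order 2: 1; order 4: 3; order 8: 1.
Total: 1 + 1 + 3 + 1 = 6.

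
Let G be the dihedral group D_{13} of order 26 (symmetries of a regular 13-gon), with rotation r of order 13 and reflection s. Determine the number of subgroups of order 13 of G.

1

|G| = 26 and 13 | 26, so subgroups of order 13 are possible by Lagrange.
The subgroups of order 13 are: {e, r, r^2, r^3, r^4, r^5, r^6, r^7, r^8, r^9, r^10, r^11, r^12}.
So G has 1 subgroup of order 13.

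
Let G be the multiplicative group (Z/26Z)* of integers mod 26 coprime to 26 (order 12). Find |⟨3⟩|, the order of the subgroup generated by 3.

3

Compute successive powers of 3 mod 26: 3, 9, 1; 3^3 ≡ 1 (mod 26).
So |⟨3⟩| = 3.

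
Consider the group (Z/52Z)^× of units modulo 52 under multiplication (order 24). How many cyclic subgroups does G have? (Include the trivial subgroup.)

Group the elements of G by the cyclic subgroup they generate; each cyclic subgroup of order d accounts for φ(d) elements.
Cyclic subgroups by order — order 1: 1; order 2: 3; order 3: 1; order 4: 2; order 6: 3; order 12: 2.
Total: 12.

12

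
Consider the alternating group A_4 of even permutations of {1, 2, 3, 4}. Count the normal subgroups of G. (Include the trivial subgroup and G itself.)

G has 10 subgroups. Checking conjugation-invariance by order — order 1: 1/1 normal; order 2: 0/3 normal; order 3: 0/4 normal; order 4: 1/1 normal; order 12: 1/1 normal.
Total normal subgroups: 3.

3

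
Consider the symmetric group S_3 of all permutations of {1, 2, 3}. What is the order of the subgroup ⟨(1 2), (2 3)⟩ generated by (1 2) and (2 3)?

|⟨(1 2)⟩| = 2 and |⟨(2 3)⟩| = 2, so |H| is a multiple of lcm(2, 2) = 2 and divides |G| = 6.
Closing {(1 2), (2 3)} under the group operation gives all of G, so |H| = 6.

6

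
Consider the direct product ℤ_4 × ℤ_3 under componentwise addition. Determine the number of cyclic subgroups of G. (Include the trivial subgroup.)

6

Group the elements of G by the cyclic subgroup they generate; each cyclic subgroup of order d accounts for φ(d) elements.
Cyclic subgroups by order — order 1: 1; order 2: 1; order 3: 1; order 4: 1; order 6: 1; order 12: 1.
Total: 6.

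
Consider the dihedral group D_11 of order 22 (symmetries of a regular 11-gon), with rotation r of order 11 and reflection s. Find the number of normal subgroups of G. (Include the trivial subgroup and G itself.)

G has 14 subgroups. Checking conjugation-invariance by order — order 1: 1/1 normal; order 2: 0/11 normal; order 11: 1/1 normal; order 22: 1/1 normal.
Total normal subgroups: 3.

3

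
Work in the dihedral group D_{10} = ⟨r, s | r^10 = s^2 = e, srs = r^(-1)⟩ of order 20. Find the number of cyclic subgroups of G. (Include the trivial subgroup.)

Group the elements of G by the cyclic subgroup they generate; each cyclic subgroup of order d accounts for φ(d) elements.
Cyclic subgroups by order — order 1: 1; order 2: 11; order 5: 1; order 10: 1.
Total: 14.

14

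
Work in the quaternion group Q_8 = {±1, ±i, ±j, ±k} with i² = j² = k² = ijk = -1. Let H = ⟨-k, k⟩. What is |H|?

|⟨-k⟩| = 4 and |⟨k⟩| = 4, so |H| is a multiple of lcm(4, 4) = 4 and divides |G| = 8.
Closing under the operation: H = {1, -1, k, -k}, so |H| = 4.

4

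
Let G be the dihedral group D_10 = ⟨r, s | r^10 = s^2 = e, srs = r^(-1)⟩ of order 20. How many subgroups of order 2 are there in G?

|G| = 20 and 2 | 20, so subgroups of order 2 are possible by Lagrange.
The subgroups of order 2 are: {e, r^2s}; {e, r^3s}; {e, r^4s}; {e, r^5}; … (11 in all).
So G has 11 subgroups of order 2.

11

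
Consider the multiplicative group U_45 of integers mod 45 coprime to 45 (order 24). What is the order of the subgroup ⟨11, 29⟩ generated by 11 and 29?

12

|⟨11⟩| = 6 and |⟨29⟩| = 6, so |H| is a multiple of lcm(6, 6) = 6 and divides |G| = 24.
Closing under the operation: H = {1, 4, 11, 14, 16, 19, 26, 29, 31, 34, 41, 44}, so |H| = 12.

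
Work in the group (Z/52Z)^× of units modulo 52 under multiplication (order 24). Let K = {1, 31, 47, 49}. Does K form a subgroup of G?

49 ∈ K but its inverse 17 ∉ K, so K is not a subgroup.

No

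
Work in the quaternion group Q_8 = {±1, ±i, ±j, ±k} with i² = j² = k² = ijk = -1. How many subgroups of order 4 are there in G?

3

|G| = 8 and 4 | 8, so subgroups of order 4 are possible by Lagrange.
The subgroups of order 4 are: {1, -1, i, -i}; {1, -1, j, -j}; {1, -1, k, -k}.
So G has 3 subgroups of order 4.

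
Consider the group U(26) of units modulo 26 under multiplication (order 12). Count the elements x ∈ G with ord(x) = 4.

The elements of order 4 are: 5, 21.
That's 2.

2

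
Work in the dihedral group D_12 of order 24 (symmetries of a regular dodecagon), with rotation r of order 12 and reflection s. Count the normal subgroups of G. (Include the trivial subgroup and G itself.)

G has 34 subgroups. Checking conjugation-invariance by order — order 1: 1/1 normal; order 2: 1/13 normal; order 3: 1/1 normal; order 4: 1/7 normal; order 6: 1/5 normal; order 8: 0/3 normal; order 12: 3/3 normal; order 24: 1/1 normal.
Total normal subgroups: 9.

9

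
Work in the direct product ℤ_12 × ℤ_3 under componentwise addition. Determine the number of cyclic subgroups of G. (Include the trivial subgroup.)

Group the elements of G by the cyclic subgroup they generate; each cyclic subgroup of order d accounts for φ(d) elements.
Cyclic subgroups by order — order 1: 1; order 2: 1; order 3: 4; order 4: 1; order 6: 4; order 12: 4.
Total: 15.

15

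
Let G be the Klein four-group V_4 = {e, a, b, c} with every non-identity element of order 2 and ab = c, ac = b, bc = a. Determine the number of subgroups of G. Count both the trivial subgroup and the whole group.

|G| = 4, so by Lagrange every subgroup order divides 4. Divisors: 1, 2, 4.
Subgroups by order — order 1: 1; order 2: 3; order 4: 1.
Total: 1 + 3 + 1 = 5.

5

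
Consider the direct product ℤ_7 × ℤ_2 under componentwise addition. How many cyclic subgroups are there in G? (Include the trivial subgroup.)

4

Each element a generates a cyclic subgroup ⟨a⟩; distinct elements may generate the same one (a cyclic group of order d has φ(d) generators).
Cyclic subgroups by order — order 1: 1; order 2: 1; order 7: 1; order 14: 1.
Total: 4.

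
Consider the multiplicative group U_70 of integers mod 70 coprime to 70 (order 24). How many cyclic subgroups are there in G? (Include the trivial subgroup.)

12

A cyclic subgroup of order d is generated by each of its φ(d) elements of order d, so the cyclic subgroups of order d number (#elements of order d)/φ(d).
Cyclic subgroups by order — order 1: 1; order 2: 3; order 3: 1; order 4: 2; order 6: 3; order 12: 2.
Total: 12.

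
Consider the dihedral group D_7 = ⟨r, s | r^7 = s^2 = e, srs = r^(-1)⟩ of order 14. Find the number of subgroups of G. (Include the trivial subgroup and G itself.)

|G| = 14, so by Lagrange every subgroup order divides 14. Divisors: 1, 2, 7, 14.
Subgroups by order — order 1: 1; order 2: 7; order 7: 1; order 14: 1.
Total: 1 + 7 + 1 + 1 = 10.

10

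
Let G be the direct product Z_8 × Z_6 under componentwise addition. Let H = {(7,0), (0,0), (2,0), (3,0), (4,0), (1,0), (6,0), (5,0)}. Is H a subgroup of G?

Yes

|H| = 8 divides |G| = 48, consistent with Lagrange.
H contains the identity, every element's inverse is in H, and H is closed under +: it is a subgroup.
In fact H = ⟨(7,0)⟩.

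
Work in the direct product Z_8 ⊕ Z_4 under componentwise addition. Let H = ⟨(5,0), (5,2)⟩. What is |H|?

16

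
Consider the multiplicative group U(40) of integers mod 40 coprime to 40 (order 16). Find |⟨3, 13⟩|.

8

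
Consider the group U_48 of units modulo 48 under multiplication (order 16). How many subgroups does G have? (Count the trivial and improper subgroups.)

|G| = 16, so by Lagrange every subgroup order divides 16. Divisors: 1, 2, 4, 8, 16.
Subgroups by order — order 1: 1; order 2: 7; order 4: 11; order 8: 7; order 16: 1.
Total: 1 + 7 + 11 + 7 + 1 = 27.

27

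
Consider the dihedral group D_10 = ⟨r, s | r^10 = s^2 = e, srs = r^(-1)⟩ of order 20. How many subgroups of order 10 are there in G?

3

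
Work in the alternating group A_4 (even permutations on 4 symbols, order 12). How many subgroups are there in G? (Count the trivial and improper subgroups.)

10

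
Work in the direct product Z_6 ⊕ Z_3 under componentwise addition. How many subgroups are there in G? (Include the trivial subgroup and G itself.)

|G| = 18, so by Lagrange every subgroup order divides 18. Divisors: 1, 2, 3, 6, 9, 18.
Subgroups by order — order 1: 1; order 2: 1; order 3: 4; order 6: 4; order 9: 1; order 18: 1.
Total: 1 + 1 + 4 + 4 + 1 + 1 = 12.

12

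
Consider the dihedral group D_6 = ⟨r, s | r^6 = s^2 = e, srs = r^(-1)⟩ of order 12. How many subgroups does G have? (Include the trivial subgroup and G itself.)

16

|G| = 12, so by Lagrange every subgroup order divides 12. Divisors: 1, 2, 3, 4, 6, 12.
Subgroups by order — order 1: 1; order 2: 7; order 3: 1; order 4: 3; order 6: 3; order 12: 1.
Total: 1 + 7 + 1 + 3 + 3 + 1 = 16.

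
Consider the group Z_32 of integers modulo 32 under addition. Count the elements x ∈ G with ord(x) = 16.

8

In a cyclic group of order 32, the number of elements of order d (for d | 32) is φ(d).
φ(16) = 8.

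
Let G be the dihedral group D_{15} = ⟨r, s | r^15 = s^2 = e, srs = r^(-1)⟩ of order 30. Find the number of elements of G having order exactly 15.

8

The elements of order 15 are: r, r^2, r^4, r^7, r^8, r^11, r^13, r^14.
That's 8.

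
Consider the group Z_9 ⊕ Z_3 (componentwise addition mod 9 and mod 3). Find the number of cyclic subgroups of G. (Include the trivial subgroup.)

8

Group the elements of G by the cyclic subgroup they generate; each cyclic subgroup of order d accounts for φ(d) elements.
Cyclic subgroups by order — order 1: 1; order 3: 4; order 9: 3.
Total: 8.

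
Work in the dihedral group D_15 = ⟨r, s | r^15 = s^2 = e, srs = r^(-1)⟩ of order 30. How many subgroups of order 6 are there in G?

|G| = 30 and 6 | 30, so subgroups of order 6 are possible by Lagrange.
The subgroups of order 6 are: {e, r^5, r^10, s, r^5s, r^10s}; {e, r^5, r^10, rs, r^6s, r^11s}; {e, r^5, r^10, r^2s, r^7s, r^12s}; {e, r^5, r^10, r^3s, r^8s, r^13s}; … (5 in all).
So G has 5 subgroups of order 6.

5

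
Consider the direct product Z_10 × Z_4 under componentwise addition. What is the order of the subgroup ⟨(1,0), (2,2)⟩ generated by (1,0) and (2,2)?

20

|⟨(1,0)⟩| = 10 and |⟨(2,2)⟩| = 10, so |H| is a multiple of lcm(10, 10) = 10 and divides |G| = 40.
Closing under the operation: H = {(0,0), (0,2), (1,0), (1,2), (2,0), (2,2), (3,0), (3,2), (4,0), (4,2), (5,0), (5,2), (6,0), (6,2), (7,0), (7,2), (8,0), (8,2), (9,0), (9,2)}, so |H| = 20.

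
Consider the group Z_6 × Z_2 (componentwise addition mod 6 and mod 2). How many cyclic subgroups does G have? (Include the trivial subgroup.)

Each element a generates a cyclic subgroup ⟨a⟩; distinct elements may generate the same one (a cyclic group of order d has φ(d) generators).
Cyclic subgroups by order — order 1: 1; order 2: 3; order 3: 1; order 6: 3.
Total: 8.

8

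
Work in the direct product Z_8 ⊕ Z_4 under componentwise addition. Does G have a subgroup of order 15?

No

15 does not divide |G| = 32, so by Lagrange no subgroup of order 15 exists.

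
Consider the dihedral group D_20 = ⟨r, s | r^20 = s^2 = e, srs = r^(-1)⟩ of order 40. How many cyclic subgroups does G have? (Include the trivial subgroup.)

26

Each element a generates a cyclic subgroup ⟨a⟩; distinct elements may generate the same one (a cyclic group of order d has φ(d) generators).
Cyclic subgroups by order — order 1: 1; order 2: 21; order 4: 1; order 5: 1; order 10: 1; order 20: 1.
Total: 26.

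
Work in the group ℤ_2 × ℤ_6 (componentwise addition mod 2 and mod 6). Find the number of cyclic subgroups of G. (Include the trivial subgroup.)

8

A cyclic subgroup of order d is generated by each of its φ(d) elements of order d, so the cyclic subgroups of order d number (#elements of order d)/φ(d).
Cyclic subgroups by order — order 1: 1; order 2: 3; order 3: 1; order 6: 3.
Total: 8.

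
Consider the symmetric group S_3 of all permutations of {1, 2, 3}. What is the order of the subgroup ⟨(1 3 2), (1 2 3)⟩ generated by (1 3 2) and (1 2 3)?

|⟨(1 3 2)⟩| = 3 and |⟨(1 2 3)⟩| = 3, so |H| is a multiple of lcm(3, 3) = 3 and divides |G| = 6.
Closing under the operation: H = {e, (1 2 3), (1 3 2)}, so |H| = 3.

3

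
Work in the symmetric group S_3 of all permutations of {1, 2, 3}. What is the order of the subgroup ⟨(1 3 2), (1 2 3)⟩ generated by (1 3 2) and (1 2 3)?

3

|⟨(1 3 2)⟩| = 3 and |⟨(1 2 3)⟩| = 3, so |H| is a multiple of lcm(3, 3) = 3 and divides |G| = 6.
Closing under the operation: H = {e, (1 2 3), (1 3 2)}, so |H| = 3.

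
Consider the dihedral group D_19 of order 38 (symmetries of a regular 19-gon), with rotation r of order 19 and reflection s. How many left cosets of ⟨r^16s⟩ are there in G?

|⟨r^16s⟩| = 2 and |G| = 38.
By Lagrange, [G : H] = |G|/|H| = 38/2 = 19.

19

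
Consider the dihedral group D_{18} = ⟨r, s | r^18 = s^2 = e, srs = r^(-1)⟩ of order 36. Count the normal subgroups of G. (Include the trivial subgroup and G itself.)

G has 45 subgroups. Checking conjugation-invariance by order — order 1: 1/1 normal; order 2: 1/19 normal; order 3: 1/1 normal; order 4: 0/9 normal; order 6: 1/7 normal; order 9: 1/1 normal; order 12: 0/3 normal; order 18: 3/3 normal; order 36: 1/1 normal.
Total normal subgroups: 9.

9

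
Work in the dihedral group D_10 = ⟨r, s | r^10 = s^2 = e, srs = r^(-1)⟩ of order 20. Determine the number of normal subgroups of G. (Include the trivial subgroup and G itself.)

7

G has 22 subgroups. Checking conjugation-invariance by order — order 1: 1/1 normal; order 2: 1/11 normal; order 4: 0/5 normal; order 5: 1/1 normal; order 10: 3/3 normal; order 20: 1/1 normal.
Total normal subgroups: 7.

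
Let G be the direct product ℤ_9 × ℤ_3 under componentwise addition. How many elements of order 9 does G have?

18

An element (a,b) has order lcm(ord(a), ord(b)); count pairs with lcm equal to 9.
Enumerating gives 18 such elements.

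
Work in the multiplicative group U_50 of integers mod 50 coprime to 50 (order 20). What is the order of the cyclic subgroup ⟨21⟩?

Compute successive powers of 21 mod 50: 21, 41, 11, 31, 1; 21^5 ≡ 1 (mod 50).
So |⟨21⟩| = 5.

5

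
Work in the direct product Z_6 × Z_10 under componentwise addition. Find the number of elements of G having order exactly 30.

24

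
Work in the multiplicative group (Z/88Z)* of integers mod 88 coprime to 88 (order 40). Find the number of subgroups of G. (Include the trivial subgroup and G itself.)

32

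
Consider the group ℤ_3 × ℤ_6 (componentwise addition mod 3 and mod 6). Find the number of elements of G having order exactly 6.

8

An element (a,b) has order lcm(ord(a), ord(b)); count pairs with lcm equal to 6.
Enumerating gives 8 such elements.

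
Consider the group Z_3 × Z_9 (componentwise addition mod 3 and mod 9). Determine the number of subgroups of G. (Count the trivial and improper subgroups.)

|G| = 27, so by Lagrange every subgroup order divides 27. Divisors: 1, 3, 9, 27.
Subgroups by order — order 1: 1; order 3: 4; order 9: 4; order 27: 1.
Total: 1 + 4 + 4 + 1 = 10.

10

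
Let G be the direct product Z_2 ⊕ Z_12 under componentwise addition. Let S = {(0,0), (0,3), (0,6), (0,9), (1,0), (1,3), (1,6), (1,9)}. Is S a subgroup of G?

|S| = 8 divides |G| = 24, consistent with Lagrange.
S contains the identity, every element's inverse is in S, and S is closed under +: it is a subgroup.

Yes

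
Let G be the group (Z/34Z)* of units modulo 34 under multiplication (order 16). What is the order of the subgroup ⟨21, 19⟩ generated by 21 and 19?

8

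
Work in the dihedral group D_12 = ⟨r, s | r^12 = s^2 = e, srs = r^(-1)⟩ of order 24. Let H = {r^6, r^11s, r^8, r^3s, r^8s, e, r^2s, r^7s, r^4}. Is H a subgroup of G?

No

|H| = 9 does not divide |G| = 24, so by Lagrange H is not a subgroup.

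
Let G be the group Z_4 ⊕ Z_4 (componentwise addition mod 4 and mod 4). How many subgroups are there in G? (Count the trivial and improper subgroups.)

|G| = 16, so by Lagrange every subgroup order divides 16. Divisors: 1, 2, 4, 8, 16.
Subgroups by order — order 1: 1; order 2: 3; order 4: 7; order 8: 3; order 16: 1.
Total: 1 + 3 + 7 + 3 + 1 = 15.

15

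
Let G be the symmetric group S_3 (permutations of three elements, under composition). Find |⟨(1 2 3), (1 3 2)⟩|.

3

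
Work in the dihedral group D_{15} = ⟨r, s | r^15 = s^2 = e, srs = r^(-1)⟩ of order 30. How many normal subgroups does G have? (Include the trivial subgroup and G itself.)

5

G has 28 subgroups. Checking conjugation-invariance by order — order 1: 1/1 normal; order 2: 0/15 normal; order 3: 1/1 normal; order 5: 1/1 normal; order 6: 0/5 normal; order 10: 0/3 normal; order 15: 1/1 normal; order 30: 1/1 normal.
Total normal subgroups: 5.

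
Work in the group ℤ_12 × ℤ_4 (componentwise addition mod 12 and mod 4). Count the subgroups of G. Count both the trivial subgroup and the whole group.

|G| = 48, so by Lagrange every subgroup order divides 48. Divisors: 1, 2, 3, 4, 6, 8, 12, 16, 24, 48.
Subgroups by order — order 1: 1; order 2: 3; order 3: 1; order 4: 7; order 6: 3; order 8: 3; order 12: 7; order 16: 1; order 24: 3; order 48: 1.
Total: 1 + 3 + 1 + 7 + 3 + 3 + 7 + 1 + 3 + 1 = 30.

30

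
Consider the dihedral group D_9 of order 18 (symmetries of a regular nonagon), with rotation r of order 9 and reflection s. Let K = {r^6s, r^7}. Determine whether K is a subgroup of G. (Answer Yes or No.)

The identity e ∉ K, so K is not a subgroup.

No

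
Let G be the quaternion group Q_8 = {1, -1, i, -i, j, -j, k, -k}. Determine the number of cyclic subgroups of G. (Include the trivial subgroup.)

A cyclic subgroup of order d is generated by each of its φ(d) elements of order d, so the cyclic subgroups of order d number (#elements of order d)/φ(d).
Cyclic subgroups by order — order 1: 1; order 2: 1; order 4: 3.
Total: 5.

5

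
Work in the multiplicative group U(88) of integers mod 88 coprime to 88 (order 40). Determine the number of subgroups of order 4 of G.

|G| = 40 and 4 | 40, so subgroups of order 4 are possible by Lagrange.
The subgroups of order 4 are: {1, 21, 23, 43}; {1, 21, 45, 65}; {1, 21, 67, 87}; {1, 23, 45, 67}; … (7 in all).
So G has 7 subgroups of order 4.

7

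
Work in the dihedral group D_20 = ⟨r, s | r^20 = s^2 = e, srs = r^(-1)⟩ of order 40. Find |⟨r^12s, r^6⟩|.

|⟨r^12s⟩| = 2 and |⟨r^6⟩| = 10, so |H| is a multiple of lcm(2, 10) = 10 and divides |G| = 40.
Closing under the operation: H = {e, r^2, r^4, r^6, r^8, r^10, r^12, r^14, r^16, r^18, s, r^2s, r^4s, r^6s, r^8s, r^10s, r^12s, r^14s, r^16s, r^18s}, so |H| = 20.

20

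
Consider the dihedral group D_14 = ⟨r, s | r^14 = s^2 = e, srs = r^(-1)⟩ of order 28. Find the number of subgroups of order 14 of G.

3

|G| = 28 and 14 | 28, so subgroups of order 14 are possible by Lagrange.
The subgroups of order 14 are: {e, r, r^2, r^3, r^4, r^5, r^6, r^7, r^8, r^9, r^10, r^11, r^12, r^13}; {e, r^2, r^4, r^6, r^8, r^10, r^12, s, r^2s, r^4s, r^6s, r^8s, r^10s, r^12s}; {e, r^2, r^4, r^6, r^8, r^10, r^12, rs, r^3s, r^5s, r^7s, r^9s, r^11s, r^13s}.
So G has 3 subgroups of order 14.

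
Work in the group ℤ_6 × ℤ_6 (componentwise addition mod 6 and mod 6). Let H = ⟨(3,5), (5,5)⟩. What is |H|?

|⟨(3,5)⟩| = 6 and |⟨(5,5)⟩| = 6, so |H| is a multiple of lcm(6, 6) = 6 and divides |G| = 36.
Closing under the operation: H = {(0,0), (0,2), (0,4), (1,1), (1,3), (1,5), (2,0), (2,2), (2,4), (3,1), (3,3), (3,5), (4,0), (4,2), (4,4), (5,1), (5,3), (5,5)}, so |H| = 18.

18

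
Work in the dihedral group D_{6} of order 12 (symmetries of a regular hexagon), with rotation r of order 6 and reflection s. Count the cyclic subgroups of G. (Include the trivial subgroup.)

Group the elements of G by the cyclic subgroup they generate; each cyclic subgroup of order d accounts for φ(d) elements.
Cyclic subgroups by order — order 1: 1; order 2: 7; order 3: 1; order 6: 1.
Total: 10.

10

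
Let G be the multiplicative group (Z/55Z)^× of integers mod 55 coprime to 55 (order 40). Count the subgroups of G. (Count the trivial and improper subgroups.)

|G| = 40, so by Lagrange every subgroup order divides 40. Divisors: 1, 2, 4, 5, 8, 10, 20, 40.
Subgroups by order — order 1: 1; order 2: 3; order 4: 3; order 5: 1; order 8: 1; order 10: 3; order 20: 3; order 40: 1.
Total: 1 + 3 + 3 + 1 + 1 + 3 + 3 + 1 = 16.

16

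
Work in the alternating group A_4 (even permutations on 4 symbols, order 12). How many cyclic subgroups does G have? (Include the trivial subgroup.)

8

A cyclic subgroup of order d is generated by each of its φ(d) elements of order d, so the cyclic subgroups of order d number (#elements of order d)/φ(d).
Cyclic subgroups by order — order 1: 1; order 2: 3; order 3: 4.
Total: 8.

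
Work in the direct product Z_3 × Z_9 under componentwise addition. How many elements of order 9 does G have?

An element (a,b) has order lcm(ord(a), ord(b)); count pairs with lcm equal to 9.
Enumerating gives 18 such elements.

18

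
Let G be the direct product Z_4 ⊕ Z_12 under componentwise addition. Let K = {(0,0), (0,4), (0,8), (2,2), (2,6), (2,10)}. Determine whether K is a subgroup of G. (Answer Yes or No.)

|K| = 6 divides |G| = 48, consistent with Lagrange.
K contains the identity, every element's inverse is in K, and K is closed under +: it is a subgroup.
In fact K = ⟨(2,2)⟩.

Yes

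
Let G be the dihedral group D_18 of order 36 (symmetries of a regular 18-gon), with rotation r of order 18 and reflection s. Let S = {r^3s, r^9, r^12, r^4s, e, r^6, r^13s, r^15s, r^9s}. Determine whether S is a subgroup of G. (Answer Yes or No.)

No

Closure fails: r^9 · r^3s = r^12s ∉ S. So S is not a subgroup.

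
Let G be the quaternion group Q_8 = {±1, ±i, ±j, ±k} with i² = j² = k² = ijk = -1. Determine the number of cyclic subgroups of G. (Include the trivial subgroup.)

5

Each element a generates a cyclic subgroup ⟨a⟩; distinct elements may generate the same one (a cyclic group of order d has φ(d) generators).
Cyclic subgroups by order — order 1: 1; order 2: 1; order 4: 3.
Total: 5.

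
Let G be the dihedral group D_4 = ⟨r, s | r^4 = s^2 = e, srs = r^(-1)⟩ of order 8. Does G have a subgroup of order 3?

No

3 does not divide |G| = 8, so by Lagrange no subgroup of order 3 exists.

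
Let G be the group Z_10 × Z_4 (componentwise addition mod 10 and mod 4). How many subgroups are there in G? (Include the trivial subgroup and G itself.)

|G| = 40, so by Lagrange every subgroup order divides 40. Divisors: 1, 2, 4, 5, 8, 10, 20, 40.
Subgroups by order — order 1: 1; order 2: 3; order 4: 3; order 5: 1; order 8: 1; order 10: 3; order 20: 3; order 40: 1.
Total: 1 + 3 + 3 + 1 + 1 + 3 + 3 + 1 = 16.

16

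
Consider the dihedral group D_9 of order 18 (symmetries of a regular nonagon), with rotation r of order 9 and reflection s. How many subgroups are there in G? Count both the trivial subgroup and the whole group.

16

|G| = 18, so by Lagrange every subgroup order divides 18. Divisors: 1, 2, 3, 6, 9, 18.
Subgroups by order — order 1: 1; order 2: 9; order 3: 1; order 6: 3; order 9: 1; order 18: 1.
Total: 1 + 9 + 1 + 3 + 1 + 1 = 16.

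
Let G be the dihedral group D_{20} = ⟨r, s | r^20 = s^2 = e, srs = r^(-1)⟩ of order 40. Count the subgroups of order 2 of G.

|G| = 40 and 2 | 40, so subgroups of order 2 are possible by Lagrange.
The subgroups of order 2 are: {e, r^10}; {e, r^10s}; {e, r^11s}; {e, r^12s}; … (21 in all).
So G has 21 subgroups of order 2.

21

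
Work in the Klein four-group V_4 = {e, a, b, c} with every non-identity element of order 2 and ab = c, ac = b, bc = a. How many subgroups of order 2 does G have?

3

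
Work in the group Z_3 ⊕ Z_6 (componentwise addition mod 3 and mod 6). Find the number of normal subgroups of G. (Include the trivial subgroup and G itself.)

G is abelian, so every subgroup is normal.
G has 12 subgroups in total, hence 12 normal subgroups.

12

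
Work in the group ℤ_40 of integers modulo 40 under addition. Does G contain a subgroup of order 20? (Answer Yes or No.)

20 | 40. A subgroup of order 20 is {0, 2, 4, 6, 8, 10, 12, 14, 16, 18, 20, 22, 24, 26, 28, 30, 32, 34, 36, 38}.

Yes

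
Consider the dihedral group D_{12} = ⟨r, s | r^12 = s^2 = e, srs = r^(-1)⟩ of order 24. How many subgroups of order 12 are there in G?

3

|G| = 24 and 12 | 24, so subgroups of order 12 are possible by Lagrange.
The subgroups of order 12 are: {e, r, r^2, r^3, r^4, r^5, r^6, r^7, r^8, r^9, r^10, r^11}; {e, r^2, r^4, r^6, r^8, r^10, s, r^2s, r^4s, r^6s, r^8s, r^10s}; {e, r^2, r^4, r^6, r^8, r^10, rs, r^3s, r^5s, r^7s, r^9s, r^11s}.
So G has 3 subgroups of order 12.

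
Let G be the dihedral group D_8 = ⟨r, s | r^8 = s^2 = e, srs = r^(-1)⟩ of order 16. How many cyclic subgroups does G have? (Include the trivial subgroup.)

12

Group the elements of G by the cyclic subgroup they generate; each cyclic subgroup of order d accounts for φ(d) elements.
Cyclic subgroups by order — order 1: 1; order 2: 9; order 4: 1; order 8: 1.
Total: 12.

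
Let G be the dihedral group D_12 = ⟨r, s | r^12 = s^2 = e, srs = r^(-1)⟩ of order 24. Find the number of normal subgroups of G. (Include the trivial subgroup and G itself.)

9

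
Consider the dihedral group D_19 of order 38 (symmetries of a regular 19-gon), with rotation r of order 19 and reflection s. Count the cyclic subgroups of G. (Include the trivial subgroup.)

21

Group the elements of G by the cyclic subgroup they generate; each cyclic subgroup of order d accounts for φ(d) elements.
Cyclic subgroups by order — order 1: 1; order 2: 19; order 19: 1.
Total: 21.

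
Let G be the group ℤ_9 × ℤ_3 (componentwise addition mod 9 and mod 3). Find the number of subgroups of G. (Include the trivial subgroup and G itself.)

10

|G| = 27, so by Lagrange every subgroup order divides 27. Divisors: 1, 3, 9, 27.
Subgroups by order — order 1: 1; order 3: 4; order 9: 4; order 27: 1.
Total: 1 + 4 + 4 + 1 = 10.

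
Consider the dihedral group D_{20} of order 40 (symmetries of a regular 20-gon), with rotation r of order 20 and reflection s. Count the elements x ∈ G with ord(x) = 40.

0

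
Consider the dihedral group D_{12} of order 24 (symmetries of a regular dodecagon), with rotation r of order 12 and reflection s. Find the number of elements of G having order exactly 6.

2

The elements of order 6 are: r^2, r^10.
That's 2.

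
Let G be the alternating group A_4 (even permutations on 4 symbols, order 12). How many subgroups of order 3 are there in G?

4

|G| = 12 and 3 | 12, so subgroups of order 3 are possible by Lagrange.
The subgroups of order 3 are: {e, (1 2 3), (1 3 2)}; {e, (1 2 4), (1 4 2)}; {e, (1 3 4), (1 4 3)}; {e, (2 3 4), (2 4 3)}.
So G has 4 subgroups of order 3.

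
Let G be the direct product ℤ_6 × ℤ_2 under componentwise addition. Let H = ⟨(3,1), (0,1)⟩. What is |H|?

4

|⟨(3,1)⟩| = 2 and |⟨(0,1)⟩| = 2, so |H| is a multiple of lcm(2, 2) = 2 and divides |G| = 12.
Closing under the operation: H = {(0,0), (0,1), (3,0), (3,1)}, so |H| = 4.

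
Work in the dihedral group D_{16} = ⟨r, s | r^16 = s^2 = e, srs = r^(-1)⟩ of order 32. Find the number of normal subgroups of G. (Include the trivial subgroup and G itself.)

G has 36 subgroups. Checking conjugation-invariance by order — order 1: 1/1 normal; order 2: 1/17 normal; order 4: 1/9 normal; order 8: 1/5 normal; order 16: 3/3 normal; order 32: 1/1 normal.
Total normal subgroups: 8.

8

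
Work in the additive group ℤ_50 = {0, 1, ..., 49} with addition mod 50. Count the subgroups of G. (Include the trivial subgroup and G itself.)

Subgroups of the cyclic group ℤ_50 correspond bijectively to divisors of 50.
Divisors of 50: 1, 2, 5, 10, 25, 50.
So ℤ_50 has 6 subgroups.

6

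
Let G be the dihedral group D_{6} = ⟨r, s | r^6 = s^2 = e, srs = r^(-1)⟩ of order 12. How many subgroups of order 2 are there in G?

|G| = 12 and 2 | 12, so subgroups of order 2 are possible by Lagrange.
The subgroups of order 2 are: {e, r^2s}; {e, r^3}; {e, r^3s}; {e, r^4s}; … (7 in all).
So G has 7 subgroups of order 2.

7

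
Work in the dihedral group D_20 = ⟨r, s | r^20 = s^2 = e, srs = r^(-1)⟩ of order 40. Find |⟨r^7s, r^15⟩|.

8

|⟨r^7s⟩| = 2 and |⟨r^15⟩| = 4, so |H| is a multiple of lcm(2, 4) = 4 and divides |G| = 40.
Closing under the operation: H = {e, r^5, r^10, r^15, r^2s, r^7s, r^12s, r^17s}, so |H| = 8.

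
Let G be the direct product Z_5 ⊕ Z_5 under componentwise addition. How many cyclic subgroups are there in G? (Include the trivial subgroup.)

7

Each element a generates a cyclic subgroup ⟨a⟩; distinct elements may generate the same one (a cyclic group of order d has φ(d) generators).
Cyclic subgroups by order — order 1: 1; order 5: 6.
Total: 7.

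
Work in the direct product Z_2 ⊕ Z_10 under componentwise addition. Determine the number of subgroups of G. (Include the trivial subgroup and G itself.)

10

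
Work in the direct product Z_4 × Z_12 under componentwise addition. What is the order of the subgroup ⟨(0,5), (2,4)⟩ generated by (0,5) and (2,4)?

24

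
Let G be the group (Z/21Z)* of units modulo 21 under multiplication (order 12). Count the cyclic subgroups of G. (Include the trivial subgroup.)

8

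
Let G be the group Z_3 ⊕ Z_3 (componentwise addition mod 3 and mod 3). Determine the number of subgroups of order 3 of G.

4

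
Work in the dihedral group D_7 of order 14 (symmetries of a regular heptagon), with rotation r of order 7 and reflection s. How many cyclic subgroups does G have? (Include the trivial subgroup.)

Each element a generates a cyclic subgroup ⟨a⟩; distinct elements may generate the same one (a cyclic group of order d has φ(d) generators).
Cyclic subgroups by order — order 1: 1; order 2: 7; order 7: 1.
Total: 9.

9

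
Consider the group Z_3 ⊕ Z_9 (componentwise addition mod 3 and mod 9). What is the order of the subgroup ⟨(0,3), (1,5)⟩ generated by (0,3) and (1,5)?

9

|⟨(0,3)⟩| = 3 and |⟨(1,5)⟩| = 9, so |H| is a multiple of lcm(3, 9) = 9 and divides |G| = 27.
Closing under the operation: H = {(0,0), (0,3), (0,6), (1,2), (1,5), (1,8), (2,1), (2,4), (2,7)}, so |H| = 9.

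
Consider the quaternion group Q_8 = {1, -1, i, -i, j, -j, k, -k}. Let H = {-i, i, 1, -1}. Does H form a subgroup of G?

Yes

|H| = 4 divides |G| = 8, consistent with Lagrange.
H contains the identity, every element's inverse is in H, and H is closed under ·: it is a subgroup.
In fact H = ⟨-i⟩.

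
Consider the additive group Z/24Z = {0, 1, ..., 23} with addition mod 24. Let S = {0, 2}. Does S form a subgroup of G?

No

2 ∈ S but its inverse 22 ∉ S, so S is not a subgroup.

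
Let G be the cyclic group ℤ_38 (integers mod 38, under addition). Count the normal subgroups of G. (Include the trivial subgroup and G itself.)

4

G is abelian, so every subgroup is normal.
G has 4 subgroups in total, hence 4 normal subgroups.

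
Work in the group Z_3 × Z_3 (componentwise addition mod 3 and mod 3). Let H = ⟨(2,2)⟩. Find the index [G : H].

3

|⟨(2,2)⟩| = 3 and |G| = 9.
By Lagrange, [G : H] = |G|/|H| = 9/3 = 3.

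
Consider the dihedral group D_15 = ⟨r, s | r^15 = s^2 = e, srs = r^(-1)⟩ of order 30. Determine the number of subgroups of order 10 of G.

|G| = 30 and 10 | 30, so subgroups of order 10 are possible by Lagrange.
The subgroups of order 10 are: {e, r^3, r^6, r^9, r^12, rs, r^4s, r^7s, r^10s, r^13s}; {e, r^3, r^6, r^9, r^12, r^2s, r^5s, r^8s, r^11s, r^14s}; {e, r^3, r^6, r^9, r^12, s, r^3s, r^6s, r^9s, r^12s}.
So G has 3 subgroups of order 10.

3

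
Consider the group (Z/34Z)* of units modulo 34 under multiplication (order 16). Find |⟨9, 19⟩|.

|⟨9⟩| = 8 and |⟨19⟩| = 8, so |H| is a multiple of lcm(8, 8) = 8 and divides |G| = 16.
Closing under the operation: H = {1, 9, 13, 15, 19, 21, 25, 33}, so |H| = 8.

8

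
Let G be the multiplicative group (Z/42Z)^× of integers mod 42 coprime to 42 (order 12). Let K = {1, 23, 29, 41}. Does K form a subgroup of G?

No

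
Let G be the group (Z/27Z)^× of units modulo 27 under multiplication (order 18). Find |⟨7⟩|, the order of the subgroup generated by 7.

9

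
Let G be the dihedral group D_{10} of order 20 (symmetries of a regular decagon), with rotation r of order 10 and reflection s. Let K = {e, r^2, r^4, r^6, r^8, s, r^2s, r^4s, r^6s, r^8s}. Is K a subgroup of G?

|K| = 10 divides |G| = 20, consistent with Lagrange.
K contains the identity, every element's inverse is in K, and K is closed under ·: it is a subgroup.

Yes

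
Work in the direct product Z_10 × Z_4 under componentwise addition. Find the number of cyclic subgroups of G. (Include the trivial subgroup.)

12

Each element a generates a cyclic subgroup ⟨a⟩; distinct elements may generate the same one (a cyclic group of order d has φ(d) generators).
Cyclic subgroups by order — order 1: 1; order 2: 3; order 4: 2; order 5: 1; order 10: 3; order 20: 2.
Total: 12.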